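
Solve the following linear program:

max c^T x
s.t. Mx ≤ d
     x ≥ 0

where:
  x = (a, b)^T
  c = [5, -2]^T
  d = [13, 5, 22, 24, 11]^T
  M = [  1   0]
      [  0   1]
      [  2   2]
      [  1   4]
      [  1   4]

Evaluate the objective at each vertex of the feasible region:
  z(0, 0) = 0
  z(11, 0) = 55  ←
  z(0, 2.75) = -5.5
The maximum is at a = 11, b = 0.

a = 11, b = 0, z = 55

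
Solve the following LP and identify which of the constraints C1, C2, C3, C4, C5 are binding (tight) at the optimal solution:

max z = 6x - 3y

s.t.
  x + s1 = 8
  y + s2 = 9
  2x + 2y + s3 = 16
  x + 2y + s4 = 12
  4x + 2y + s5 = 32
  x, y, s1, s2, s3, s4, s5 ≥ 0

At x = 8, y = 0, compute slack b - a·x for each constraint:
  C1: 8 − 8 = 0  (binding)
  C2: 9 − 0 = 9  (slack)
  C3: 16 − 16 = 0  (binding)
  C4: 12 − 8 = 4  (slack)
  C5: 32 − 32 = 0  (binding)

Optimal: x = 8, y = 0
Binding: C1, C3, C5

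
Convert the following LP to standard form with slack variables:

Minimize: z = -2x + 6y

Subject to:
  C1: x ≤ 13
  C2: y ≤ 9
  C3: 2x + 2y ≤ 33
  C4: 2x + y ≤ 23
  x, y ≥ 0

min z = -2x + 6y

s.t.
  x + s1 = 13
  y + s2 = 9
  2x + 2y + s3 = 33
  2x + y + s4 = 23
  x, y, s1, s2, s3, s4 ≥ 0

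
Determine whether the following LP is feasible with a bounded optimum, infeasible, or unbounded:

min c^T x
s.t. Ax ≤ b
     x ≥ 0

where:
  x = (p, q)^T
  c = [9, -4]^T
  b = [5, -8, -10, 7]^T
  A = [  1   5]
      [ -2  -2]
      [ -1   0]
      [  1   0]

Infeasible (no feasible solution exists)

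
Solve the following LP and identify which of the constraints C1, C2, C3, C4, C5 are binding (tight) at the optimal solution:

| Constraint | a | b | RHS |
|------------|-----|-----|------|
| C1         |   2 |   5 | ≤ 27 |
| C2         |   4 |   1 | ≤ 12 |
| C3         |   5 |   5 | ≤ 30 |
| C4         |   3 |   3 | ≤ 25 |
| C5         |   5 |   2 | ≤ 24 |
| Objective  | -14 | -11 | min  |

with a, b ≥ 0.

At a = 2, b = 4, compute slack b - a·x for each constraint:
  C1: 27 − 24 = 3  (slack)
  C2: 12 − 12 = 0  (binding)
  C3: 30 − 30 = 0  (binding)
  C4: 25 − 18 = 7  (slack)
  C5: 24 − 18 = 6  (slack)

Optimal: a = 2, b = 4
Binding: C2, C3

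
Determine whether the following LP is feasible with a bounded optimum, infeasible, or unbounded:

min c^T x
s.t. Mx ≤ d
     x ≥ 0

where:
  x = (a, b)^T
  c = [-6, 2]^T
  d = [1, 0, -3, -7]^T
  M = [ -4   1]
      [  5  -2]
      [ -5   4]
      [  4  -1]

Infeasible (no feasible solution exists)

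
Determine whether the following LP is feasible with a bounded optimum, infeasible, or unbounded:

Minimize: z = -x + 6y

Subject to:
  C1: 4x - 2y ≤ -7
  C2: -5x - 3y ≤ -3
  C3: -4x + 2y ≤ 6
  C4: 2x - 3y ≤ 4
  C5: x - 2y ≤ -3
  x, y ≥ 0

Infeasible (no feasible solution exists)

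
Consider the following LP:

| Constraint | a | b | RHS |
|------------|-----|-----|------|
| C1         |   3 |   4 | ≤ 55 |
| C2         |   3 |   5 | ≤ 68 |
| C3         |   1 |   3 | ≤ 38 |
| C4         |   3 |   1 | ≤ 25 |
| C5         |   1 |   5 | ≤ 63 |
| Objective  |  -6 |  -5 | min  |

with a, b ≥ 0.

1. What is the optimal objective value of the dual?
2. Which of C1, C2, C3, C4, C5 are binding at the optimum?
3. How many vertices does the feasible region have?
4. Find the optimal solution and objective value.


1. -80
2. C1, C4
3. 6
4. a = 5, b = 10, z = -80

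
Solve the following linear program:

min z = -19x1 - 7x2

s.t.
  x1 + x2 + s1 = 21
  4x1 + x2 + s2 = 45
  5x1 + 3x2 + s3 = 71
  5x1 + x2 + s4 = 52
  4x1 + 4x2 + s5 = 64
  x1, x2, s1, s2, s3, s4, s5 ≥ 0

Evaluate the objective at each vertex of the feasible region:
  z(0, 0) = 0
  z(10.4, 0) = -197.6
  z(9, 7) = -220  ←
  z(0, 16) = -112
The minimum is at x1 = 9, x2 = 7.

x1 = 9, x2 = 7, z = -220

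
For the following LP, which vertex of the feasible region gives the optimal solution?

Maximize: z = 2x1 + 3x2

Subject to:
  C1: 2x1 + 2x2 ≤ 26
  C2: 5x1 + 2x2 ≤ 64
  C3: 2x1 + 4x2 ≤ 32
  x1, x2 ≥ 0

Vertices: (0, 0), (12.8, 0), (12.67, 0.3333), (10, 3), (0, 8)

Evaluate the objective at each vertex of the feasible region:
  z(0, 0) = 0
  z(12.8, 0) = 25.6
  z(12.67, 0.3333) = 26.33
  z(10, 3) = 29  ←
  z(0, 8) = 24
The maximum is at x1 = 10, x2 = 3.

(10, 3)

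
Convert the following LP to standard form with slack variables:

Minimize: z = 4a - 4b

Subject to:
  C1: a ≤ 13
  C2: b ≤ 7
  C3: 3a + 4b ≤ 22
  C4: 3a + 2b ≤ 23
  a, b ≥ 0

min z = 4a - 4b

s.t.
  a + s1 = 13
  b + s2 = 7
  3a + 4b + s3 = 22
  3a + 2b + s4 = 23
  a, b, s1, s2, s3, s4 ≥ 0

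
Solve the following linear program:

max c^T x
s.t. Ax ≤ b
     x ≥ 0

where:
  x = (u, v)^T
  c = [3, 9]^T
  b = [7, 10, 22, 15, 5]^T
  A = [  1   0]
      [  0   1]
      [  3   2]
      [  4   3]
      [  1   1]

Evaluate the objective at each vertex of the feasible region:
  z(0, 0) = 0
  z(3.75, 0) = 11.25
  z(0, 5) = 45  ←
The maximum is at u = 0, v = 5.

u = 0, v = 5, z = 45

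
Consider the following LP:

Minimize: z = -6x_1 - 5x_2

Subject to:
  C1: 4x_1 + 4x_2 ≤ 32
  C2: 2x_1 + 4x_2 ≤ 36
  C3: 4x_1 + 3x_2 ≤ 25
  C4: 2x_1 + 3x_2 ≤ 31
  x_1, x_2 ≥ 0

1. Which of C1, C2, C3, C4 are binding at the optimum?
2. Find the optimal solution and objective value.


1. C1, C3
2. x_1 = 1, x_2 = 7, z = -41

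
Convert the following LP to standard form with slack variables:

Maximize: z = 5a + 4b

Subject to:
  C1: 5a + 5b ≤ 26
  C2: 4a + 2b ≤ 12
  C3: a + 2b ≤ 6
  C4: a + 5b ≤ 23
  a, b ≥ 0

max z = 5a + 4b

s.t.
  5a + 5b + s1 = 26
  4a + 2b + s2 = 12
  a + 2b + s3 = 6
  a + 5b + s4 = 23
  a, b, s1, s2, s3, s4 ≥ 0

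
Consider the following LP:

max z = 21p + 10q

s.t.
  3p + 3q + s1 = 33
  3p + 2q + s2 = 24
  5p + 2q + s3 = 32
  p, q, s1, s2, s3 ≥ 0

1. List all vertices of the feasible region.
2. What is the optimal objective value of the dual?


1. (0, 0), (6.4, 0), (4, 6), (2, 9), (0, 11)
2. 144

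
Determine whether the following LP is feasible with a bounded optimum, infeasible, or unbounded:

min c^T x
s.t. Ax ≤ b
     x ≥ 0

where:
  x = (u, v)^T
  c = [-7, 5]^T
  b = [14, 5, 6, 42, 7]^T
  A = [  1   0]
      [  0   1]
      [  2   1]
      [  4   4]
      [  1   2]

Feasible with a bounded optimal solution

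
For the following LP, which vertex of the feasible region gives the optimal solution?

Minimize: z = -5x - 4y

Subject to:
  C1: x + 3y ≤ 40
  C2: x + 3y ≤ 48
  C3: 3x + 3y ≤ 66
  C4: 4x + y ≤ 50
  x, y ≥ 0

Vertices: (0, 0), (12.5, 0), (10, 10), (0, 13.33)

Evaluate the objective at each vertex of the feasible region:
  z(0, 0) = 0
  z(12.5, 0) = -62.5
  z(10, 10) = -90  ←
  z(0, 13.33) = -53.33
The minimum is at x = 10, y = 10.

(10, 10)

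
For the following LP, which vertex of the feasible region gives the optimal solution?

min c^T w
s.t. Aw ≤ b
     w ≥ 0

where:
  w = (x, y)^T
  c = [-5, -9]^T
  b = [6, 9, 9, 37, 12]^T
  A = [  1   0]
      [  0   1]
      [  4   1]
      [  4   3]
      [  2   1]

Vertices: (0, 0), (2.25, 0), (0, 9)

Evaluate the objective at each vertex of the feasible region:
  z(0, 0) = 0
  z(2.25, 0) = -11.25
  z(0, 9) = -81  ←
The minimum is at x = 0, y = 9.

(0, 9)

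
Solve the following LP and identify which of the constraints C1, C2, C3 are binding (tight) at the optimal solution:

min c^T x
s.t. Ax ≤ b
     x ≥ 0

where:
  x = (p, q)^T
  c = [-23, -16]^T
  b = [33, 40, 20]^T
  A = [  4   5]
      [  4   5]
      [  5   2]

At p = 2, q = 5, compute slack b - a·x for each constraint:
  C1: 33 − 33 = 0  (binding)
  C2: 40 − 33 = 7  (slack)
  C3: 20 − 20 = 0  (binding)

Optimal: p = 2, q = 5
Binding: C1, C3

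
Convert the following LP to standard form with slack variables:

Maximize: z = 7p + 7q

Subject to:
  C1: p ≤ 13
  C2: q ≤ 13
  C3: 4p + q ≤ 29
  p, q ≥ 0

max z = 7p + 7q

s.t.
  p + s1 = 13
  q + s2 = 13
  4p + q + s3 = 29
  p, q, s1, s2, s3 ≥ 0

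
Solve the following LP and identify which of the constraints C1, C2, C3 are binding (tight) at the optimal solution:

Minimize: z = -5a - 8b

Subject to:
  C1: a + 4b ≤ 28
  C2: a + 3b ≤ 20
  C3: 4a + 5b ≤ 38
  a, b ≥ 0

At a = 2, b = 6, compute slack b - a·x for each constraint:
  C1: 28 − 26 = 2  (slack)
  C2: 20 − 20 = 0  (binding)
  C3: 38 − 38 = 0  (binding)

Optimal: a = 2, b = 6
Binding: C2, C3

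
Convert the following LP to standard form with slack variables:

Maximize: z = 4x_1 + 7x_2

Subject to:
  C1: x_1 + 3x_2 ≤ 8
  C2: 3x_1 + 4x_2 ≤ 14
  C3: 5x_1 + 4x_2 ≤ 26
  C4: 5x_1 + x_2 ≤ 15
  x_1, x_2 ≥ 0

max z = 4x_1 + 7x_2

s.t.
  x_1 + 3x_2 + s1 = 8
  3x_1 + 4x_2 + s2 = 14
  5x_1 + 4x_2 + s3 = 26
  5x_1 + x_2 + s4 = 15
  x_1, x_2, s1, s2, s3, s4 ≥ 0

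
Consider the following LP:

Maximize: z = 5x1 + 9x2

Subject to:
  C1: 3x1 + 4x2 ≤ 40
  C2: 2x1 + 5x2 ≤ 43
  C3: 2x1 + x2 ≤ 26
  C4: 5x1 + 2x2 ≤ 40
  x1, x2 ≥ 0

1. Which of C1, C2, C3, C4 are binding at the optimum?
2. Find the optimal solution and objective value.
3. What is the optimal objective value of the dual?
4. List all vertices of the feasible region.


1. C1, C2
2. x1 = 4, x2 = 7, z = 83
3. 83
4. (0, 0), (8, 0), (5.714, 5.714), (4, 7), (0, 8.6)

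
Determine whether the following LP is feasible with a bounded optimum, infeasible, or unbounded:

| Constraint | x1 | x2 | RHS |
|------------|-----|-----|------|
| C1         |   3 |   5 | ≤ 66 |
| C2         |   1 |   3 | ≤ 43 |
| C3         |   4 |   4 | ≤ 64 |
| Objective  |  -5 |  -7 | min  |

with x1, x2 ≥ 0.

Feasible with a bounded optimal solution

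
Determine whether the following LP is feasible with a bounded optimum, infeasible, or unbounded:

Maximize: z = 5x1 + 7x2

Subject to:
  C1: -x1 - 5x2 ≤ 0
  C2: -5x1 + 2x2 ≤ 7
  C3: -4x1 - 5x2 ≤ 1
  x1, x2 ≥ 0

Unbounded (objective can increase without bound)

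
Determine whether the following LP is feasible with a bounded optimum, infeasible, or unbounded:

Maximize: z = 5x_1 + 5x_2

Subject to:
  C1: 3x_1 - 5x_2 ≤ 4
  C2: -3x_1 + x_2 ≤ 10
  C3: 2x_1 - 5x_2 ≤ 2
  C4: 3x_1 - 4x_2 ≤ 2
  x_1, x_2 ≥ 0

Unbounded (objective can increase without bound)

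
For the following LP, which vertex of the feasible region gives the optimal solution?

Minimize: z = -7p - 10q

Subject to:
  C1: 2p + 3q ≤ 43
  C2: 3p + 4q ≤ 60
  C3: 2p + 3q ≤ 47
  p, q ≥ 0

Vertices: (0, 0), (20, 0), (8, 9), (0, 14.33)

Evaluate the objective at each vertex of the feasible region:
  z(0, 0) = 0
  z(20, 0) = -140
  z(8, 9) = -146  ←
  z(0, 14.33) = -143.3
The minimum is at p = 8, q = 9.

(8, 9)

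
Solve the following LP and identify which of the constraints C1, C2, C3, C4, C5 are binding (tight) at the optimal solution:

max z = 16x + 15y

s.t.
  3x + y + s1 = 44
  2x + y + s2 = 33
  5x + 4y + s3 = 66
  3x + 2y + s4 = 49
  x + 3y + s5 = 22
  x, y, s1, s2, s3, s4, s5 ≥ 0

At x = 10, y = 4, compute slack b - a·x for each constraint:
  C1: 44 − 34 = 10  (slack)
  C2: 33 − 24 = 9  (slack)
  C3: 66 − 66 = 0  (binding)
  C4: 49 − 38 = 11  (slack)
  C5: 22 − 22 = 0  (binding)

Optimal: x = 10, y = 4
Binding: C3, C5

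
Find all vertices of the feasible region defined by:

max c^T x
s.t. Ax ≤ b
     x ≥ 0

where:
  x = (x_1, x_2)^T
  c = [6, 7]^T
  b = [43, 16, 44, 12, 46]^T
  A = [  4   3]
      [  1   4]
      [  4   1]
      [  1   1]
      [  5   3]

(0, 0), (9.2, 0), (8, 2), (0, 4)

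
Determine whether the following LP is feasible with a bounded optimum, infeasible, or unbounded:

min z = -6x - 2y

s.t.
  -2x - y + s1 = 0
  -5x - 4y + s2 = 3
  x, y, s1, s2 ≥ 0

Unbounded (objective can decrease without bound)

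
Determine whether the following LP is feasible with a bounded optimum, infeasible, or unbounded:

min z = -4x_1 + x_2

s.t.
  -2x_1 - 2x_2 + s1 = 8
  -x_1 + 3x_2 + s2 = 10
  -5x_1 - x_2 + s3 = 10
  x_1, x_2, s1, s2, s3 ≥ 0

Unbounded (objective can decrease without bound)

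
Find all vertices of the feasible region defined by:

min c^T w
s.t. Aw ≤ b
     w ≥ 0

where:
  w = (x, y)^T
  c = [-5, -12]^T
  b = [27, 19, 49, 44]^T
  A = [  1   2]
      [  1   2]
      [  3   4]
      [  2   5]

(0, 0), (16.33, 0), (11, 4), (7, 6), (0, 8.8)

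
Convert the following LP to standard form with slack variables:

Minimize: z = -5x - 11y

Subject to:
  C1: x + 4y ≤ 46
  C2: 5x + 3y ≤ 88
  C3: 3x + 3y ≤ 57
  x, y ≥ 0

min z = -5x - 11y

s.t.
  x + 4y + s1 = 46
  5x + 3y + s2 = 88
  3x + 3y + s3 = 57
  x, y, s1, s2, s3 ≥ 0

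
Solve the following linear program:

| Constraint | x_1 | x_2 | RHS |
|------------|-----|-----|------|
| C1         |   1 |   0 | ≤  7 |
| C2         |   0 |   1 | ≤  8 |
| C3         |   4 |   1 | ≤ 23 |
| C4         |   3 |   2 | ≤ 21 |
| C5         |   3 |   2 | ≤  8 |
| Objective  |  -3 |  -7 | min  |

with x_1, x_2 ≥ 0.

Evaluate the objective at each vertex of the feasible region:
  z(0, 0) = 0
  z(2.667, 0) = -8
  z(0, 4) = -28  ←
The minimum is at x_1 = 0, x_2 = 4.

x_1 = 0, x_2 = 4, z = -28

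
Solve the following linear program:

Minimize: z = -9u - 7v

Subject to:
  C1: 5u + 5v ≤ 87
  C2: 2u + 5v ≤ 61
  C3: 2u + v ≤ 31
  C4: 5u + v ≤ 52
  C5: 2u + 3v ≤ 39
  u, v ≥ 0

Evaluate the objective at each vertex of the feasible region:
  z(0, 0) = 0
  z(10.4, 0) = -93.6
  z(9, 7) = -130  ←
  z(3, 11) = -104
  z(0, 12.2) = -85.4
The minimum is at u = 9, v = 7.

u = 9, v = 7, z = -130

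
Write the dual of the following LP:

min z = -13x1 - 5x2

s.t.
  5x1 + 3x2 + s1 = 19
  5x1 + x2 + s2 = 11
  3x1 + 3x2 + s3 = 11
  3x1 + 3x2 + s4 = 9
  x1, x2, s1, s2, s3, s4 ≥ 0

Primal min cᵀx s.t. Ax ≤ b, x ≥ 0  →  Dual max −bᵀy s.t. Aᵀy ≥ −c, y ≥ 0.

Maximize: z = -19y1 - 11y2 - 11y3 - 9y4

Subject to:
  5y1 + 5y2 + 3y3 + 3y4 ≥ 13
  3y1 + y2 + 3y3 + 3y4 ≥ 5
  y1, y2, y3, y4 ≥ 0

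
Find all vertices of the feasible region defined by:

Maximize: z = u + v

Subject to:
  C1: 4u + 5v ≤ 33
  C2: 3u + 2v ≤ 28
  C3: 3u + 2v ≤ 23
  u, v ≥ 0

(0, 0), (7.667, 0), (7, 1), (0, 6.6)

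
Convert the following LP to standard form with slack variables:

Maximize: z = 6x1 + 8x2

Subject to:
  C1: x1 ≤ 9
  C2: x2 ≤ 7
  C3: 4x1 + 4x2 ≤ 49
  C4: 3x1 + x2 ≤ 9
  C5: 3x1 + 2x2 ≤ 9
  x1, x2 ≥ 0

max z = 6x1 + 8x2

s.t.
  x1 + s1 = 9
  x2 + s2 = 7
  4x1 + 4x2 + s3 = 49
  3x1 + x2 + s4 = 9
  3x1 + 2x2 + s5 = 9
  x1, x2, s1, s2, s3, s4, s5 ≥ 0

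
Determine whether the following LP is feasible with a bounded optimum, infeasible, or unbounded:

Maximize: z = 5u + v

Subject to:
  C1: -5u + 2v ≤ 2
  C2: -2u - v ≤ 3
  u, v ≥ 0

Unbounded (objective can increase without bound)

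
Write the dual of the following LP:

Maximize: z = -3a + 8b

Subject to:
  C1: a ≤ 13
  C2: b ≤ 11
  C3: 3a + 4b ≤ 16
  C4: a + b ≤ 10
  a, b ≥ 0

Primal max cᵀx s.t. Ax ≤ b, x ≥ 0  →  Dual min bᵀy s.t. Aᵀy ≥ c, y ≥ 0.

Minimize: z = 13y1 + 11y2 + 16y3 + 10y4

Subject to:
  y1 + 3y3 + y4 ≥ -3
  y2 + 4y3 + y4 ≥ 8
  y1, y2, y3, y4 ≥ 0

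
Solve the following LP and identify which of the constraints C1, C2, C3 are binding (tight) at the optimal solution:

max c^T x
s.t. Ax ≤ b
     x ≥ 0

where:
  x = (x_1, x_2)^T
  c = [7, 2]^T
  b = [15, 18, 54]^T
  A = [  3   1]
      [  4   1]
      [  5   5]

At x_1 = 3, x_2 = 6, compute slack b - a·x for each constraint:
  C1: 15 − 15 = 0  (binding)
  C2: 18 − 18 = 0  (binding)
  C3: 54 − 45 = 9  (slack)

Optimal: x_1 = 3, x_2 = 6
Binding: C1, C2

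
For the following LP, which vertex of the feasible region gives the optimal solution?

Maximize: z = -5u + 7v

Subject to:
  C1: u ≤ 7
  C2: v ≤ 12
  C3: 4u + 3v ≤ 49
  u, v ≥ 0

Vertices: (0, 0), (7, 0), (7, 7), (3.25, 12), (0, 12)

Evaluate the objective at each vertex of the feasible region:
  z(0, 0) = 0
  z(7, 0) = -35
  z(7, 7) = 14
  z(3.25, 12) = 67.75
  z(0, 12) = 84  ←
The maximum is at u = 0, v = 12.

(0, 12)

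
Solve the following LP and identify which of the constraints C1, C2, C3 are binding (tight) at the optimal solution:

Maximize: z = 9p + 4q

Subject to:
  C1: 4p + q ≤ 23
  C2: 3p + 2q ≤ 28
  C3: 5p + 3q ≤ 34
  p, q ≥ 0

At p = 5, q = 3, compute slack b - a·x for each constraint:
  C1: 23 − 23 = 0  (binding)
  C2: 28 − 21 = 7  (slack)
  C3: 34 − 34 = 0  (binding)

Optimal: p = 5, q = 3
Binding: C1, C3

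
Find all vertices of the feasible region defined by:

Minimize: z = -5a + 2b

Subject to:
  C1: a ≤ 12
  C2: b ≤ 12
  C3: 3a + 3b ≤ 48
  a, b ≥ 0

(0, 0), (12, 0), (12, 4), (4, 12), (0, 12)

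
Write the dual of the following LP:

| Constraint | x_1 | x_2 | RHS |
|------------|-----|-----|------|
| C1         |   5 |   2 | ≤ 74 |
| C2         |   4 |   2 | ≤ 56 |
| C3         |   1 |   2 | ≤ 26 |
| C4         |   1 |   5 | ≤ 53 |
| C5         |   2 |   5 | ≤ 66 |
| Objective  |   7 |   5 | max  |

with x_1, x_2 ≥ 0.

Primal max cᵀx s.t. Ax ≤ b, x ≥ 0  →  Dual min bᵀy s.t. Aᵀy ≥ c, y ≥ 0.

Minimize: z = 74y1 + 56y2 + 26y3 + 53y4 + 66y5

Subject to:
  5y1 + 4y2 + y3 + y4 + 2y5 ≥ 7
  2y1 + 2y2 + 2y3 + 5y4 + 5y5 ≥ 5
  y1, y2, y3, y4, y5 ≥ 0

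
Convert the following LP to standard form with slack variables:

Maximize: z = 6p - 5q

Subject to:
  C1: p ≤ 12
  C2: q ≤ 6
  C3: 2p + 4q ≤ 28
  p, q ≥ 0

max z = 6p - 5q

s.t.
  p + s1 = 12
  q + s2 = 6
  2p + 4q + s3 = 28
  p, q, s1, s2, s3 ≥ 0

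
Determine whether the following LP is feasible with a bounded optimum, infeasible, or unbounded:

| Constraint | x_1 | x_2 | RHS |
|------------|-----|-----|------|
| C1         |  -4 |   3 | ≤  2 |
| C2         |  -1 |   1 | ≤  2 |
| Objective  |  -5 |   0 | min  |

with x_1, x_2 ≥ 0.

Unbounded (objective can decrease without bound)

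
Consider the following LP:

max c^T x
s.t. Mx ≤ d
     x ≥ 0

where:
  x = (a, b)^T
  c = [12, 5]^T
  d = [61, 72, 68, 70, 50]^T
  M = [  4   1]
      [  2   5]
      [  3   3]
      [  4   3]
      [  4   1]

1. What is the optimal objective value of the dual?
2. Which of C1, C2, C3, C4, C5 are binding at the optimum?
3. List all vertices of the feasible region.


1. 170
2. C4, C5
3. (0, 0), (12.5, 0), (10, 10), (9.571, 10.57), (0, 14.4)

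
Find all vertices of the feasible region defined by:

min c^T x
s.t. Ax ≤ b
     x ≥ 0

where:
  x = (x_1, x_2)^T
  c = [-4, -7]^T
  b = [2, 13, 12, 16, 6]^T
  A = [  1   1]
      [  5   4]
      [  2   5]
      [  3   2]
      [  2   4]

(0, 0), (2, 0), (1, 1), (0, 1.5)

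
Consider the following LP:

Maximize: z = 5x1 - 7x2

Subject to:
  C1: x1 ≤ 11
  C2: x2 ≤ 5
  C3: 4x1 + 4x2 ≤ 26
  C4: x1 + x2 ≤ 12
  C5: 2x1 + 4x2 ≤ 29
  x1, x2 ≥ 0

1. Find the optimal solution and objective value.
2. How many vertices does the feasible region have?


1. x1 = 6.5, x2 = 0, z = 32.5
2. 4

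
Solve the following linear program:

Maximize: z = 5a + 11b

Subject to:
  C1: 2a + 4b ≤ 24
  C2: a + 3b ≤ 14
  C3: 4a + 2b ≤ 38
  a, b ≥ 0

Evaluate the objective at each vertex of the feasible region:
  z(0, 0) = 0
  z(9.5, 0) = 47.5
  z(8.667, 1.667) = 61.67
  z(8, 2) = 62  ←
  z(0, 4.667) = 51.33
The maximum is at a = 8, b = 2.

a = 8, b = 2, z = 62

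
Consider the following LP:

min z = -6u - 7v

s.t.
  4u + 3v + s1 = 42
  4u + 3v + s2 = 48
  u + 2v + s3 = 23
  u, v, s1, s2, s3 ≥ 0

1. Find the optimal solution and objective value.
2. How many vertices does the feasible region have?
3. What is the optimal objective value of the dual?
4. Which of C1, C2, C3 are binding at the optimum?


1. u = 3, v = 10, z = -88
2. 4
3. -88
4. C1, C3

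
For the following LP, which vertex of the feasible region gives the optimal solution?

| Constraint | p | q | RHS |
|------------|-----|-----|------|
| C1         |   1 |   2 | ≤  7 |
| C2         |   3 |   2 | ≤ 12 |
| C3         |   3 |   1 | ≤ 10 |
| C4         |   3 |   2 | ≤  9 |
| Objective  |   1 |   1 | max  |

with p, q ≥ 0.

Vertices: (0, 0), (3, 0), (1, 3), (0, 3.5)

Evaluate the objective at each vertex of the feasible region:
  z(0, 0) = 0
  z(3, 0) = 3
  z(1, 3) = 4  ←
  z(0, 3.5) = 3.5
The maximum is at p = 1, q = 3.

(1, 3)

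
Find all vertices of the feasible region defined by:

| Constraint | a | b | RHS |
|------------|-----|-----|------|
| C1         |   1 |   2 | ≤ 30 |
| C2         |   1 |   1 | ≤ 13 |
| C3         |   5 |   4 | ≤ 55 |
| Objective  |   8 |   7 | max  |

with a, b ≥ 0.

(0, 0), (11, 0), (3, 10), (0, 13)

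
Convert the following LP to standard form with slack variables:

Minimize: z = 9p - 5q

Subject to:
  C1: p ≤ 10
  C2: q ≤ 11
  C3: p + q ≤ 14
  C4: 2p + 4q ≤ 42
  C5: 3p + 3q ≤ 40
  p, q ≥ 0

min z = 9p - 5q

s.t.
  p + s1 = 10
  q + s2 = 11
  p + q + s3 = 14
  2p + 4q + s4 = 42
  3p + 3q + s5 = 40
  p, q, s1, s2, s3, s4, s5 ≥ 0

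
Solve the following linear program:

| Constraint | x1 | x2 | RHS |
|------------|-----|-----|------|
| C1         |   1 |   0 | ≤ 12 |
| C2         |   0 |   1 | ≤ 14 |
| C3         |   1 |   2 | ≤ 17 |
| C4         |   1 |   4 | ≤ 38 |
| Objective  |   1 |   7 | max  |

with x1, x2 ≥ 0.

Evaluate the objective at each vertex of the feasible region:
  z(0, 0) = 0
  z(12, 0) = 12
  z(12, 2.5) = 29.5
  z(0, 8.5) = 59.5  ←
The maximum is at x1 = 0, x2 = 8.5.

x1 = 0, x2 = 8.5, z = 59.5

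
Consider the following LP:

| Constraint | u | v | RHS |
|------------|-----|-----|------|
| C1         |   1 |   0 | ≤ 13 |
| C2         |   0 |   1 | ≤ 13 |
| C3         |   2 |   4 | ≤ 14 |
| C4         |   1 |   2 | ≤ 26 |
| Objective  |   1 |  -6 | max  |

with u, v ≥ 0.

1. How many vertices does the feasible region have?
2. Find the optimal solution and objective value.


1. 3
2. u = 7, v = 0, z = 7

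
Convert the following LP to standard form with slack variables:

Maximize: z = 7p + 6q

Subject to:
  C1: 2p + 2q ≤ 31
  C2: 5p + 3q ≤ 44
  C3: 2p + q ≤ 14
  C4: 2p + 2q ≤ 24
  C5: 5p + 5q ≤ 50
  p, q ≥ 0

max z = 7p + 6q

s.t.
  2p + 2q + s1 = 31
  5p + 3q + s2 = 44
  2p + q + s3 = 14
  2p + 2q + s4 = 24
  5p + 5q + s5 = 50
  p, q, s1, s2, s3, s4, s5 ≥ 0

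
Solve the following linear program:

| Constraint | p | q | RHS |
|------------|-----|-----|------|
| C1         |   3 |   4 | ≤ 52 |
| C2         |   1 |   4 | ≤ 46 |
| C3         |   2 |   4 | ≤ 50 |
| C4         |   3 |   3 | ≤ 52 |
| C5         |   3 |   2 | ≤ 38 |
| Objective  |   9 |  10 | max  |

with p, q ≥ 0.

Evaluate the objective at each vertex of the feasible region:
  z(0, 0) = 0
  z(12.67, 0) = 114
  z(8, 7) = 142  ←
  z(3, 10.75) = 134.5
  z(0, 11.5) = 115
The maximum is at p = 8, q = 7.

p = 8, q = 7, z = 142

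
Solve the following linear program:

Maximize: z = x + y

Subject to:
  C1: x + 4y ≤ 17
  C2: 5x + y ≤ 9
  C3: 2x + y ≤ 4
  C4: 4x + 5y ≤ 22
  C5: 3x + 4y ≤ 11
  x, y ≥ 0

Evaluate the objective at each vertex of the feasible region:
  z(0, 0) = 0
  z(1.8, 0) = 1.8
  z(1.667, 0.6667) = 2.333
  z(1, 2) = 3  ←
  z(0, 2.75) = 2.75
The maximum is at x = 1, y = 2.

x = 1, y = 2, z = 3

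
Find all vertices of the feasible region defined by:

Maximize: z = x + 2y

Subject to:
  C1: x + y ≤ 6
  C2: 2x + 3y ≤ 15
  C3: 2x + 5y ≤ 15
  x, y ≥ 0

(0, 0), (6, 0), (5, 1), (0, 3)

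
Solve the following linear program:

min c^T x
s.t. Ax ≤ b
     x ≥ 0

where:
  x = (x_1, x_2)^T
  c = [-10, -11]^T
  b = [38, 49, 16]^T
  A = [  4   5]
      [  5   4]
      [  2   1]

Evaluate the objective at each vertex of the feasible region:
  z(0, 0) = 0
  z(8, 0) = -80
  z(7, 2) = -92  ←
  z(0, 7.6) = -83.6
The minimum is at x_1 = 7, x_2 = 2.

x_1 = 7, x_2 = 2, z = -92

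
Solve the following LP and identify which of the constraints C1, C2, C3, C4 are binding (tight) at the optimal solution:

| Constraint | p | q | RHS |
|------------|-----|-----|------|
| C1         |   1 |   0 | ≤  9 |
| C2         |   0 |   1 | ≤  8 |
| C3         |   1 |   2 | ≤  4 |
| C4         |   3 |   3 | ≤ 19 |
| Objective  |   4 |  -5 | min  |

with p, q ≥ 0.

At p = 0, q = 2, compute slack b - a·x for each constraint:
  C1: 9 − 0 = 9  (slack)
  C2: 8 − 2 = 6  (slack)
  C3: 4 − 4 = 0  (binding)
  C4: 19 − 6 = 13  (slack)

Optimal: p = 0, q = 2
Binding: C3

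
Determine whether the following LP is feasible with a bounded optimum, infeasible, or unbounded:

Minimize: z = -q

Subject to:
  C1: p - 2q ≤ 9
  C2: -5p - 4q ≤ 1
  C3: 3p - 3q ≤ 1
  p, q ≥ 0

Unbounded (objective can decrease without bound)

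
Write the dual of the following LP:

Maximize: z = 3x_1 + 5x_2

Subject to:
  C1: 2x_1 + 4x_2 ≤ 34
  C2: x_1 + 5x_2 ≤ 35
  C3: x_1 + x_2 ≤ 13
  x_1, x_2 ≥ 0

Primal max cᵀx s.t. Ax ≤ b, x ≥ 0  →  Dual min bᵀy s.t. Aᵀy ≥ c, y ≥ 0.

Minimize: z = 34y1 + 35y2 + 13y3

Subject to:
  2y1 + y2 + y3 ≥ 3
  4y1 + 5y2 + y3 ≥ 5
  y1, y2, y3 ≥ 0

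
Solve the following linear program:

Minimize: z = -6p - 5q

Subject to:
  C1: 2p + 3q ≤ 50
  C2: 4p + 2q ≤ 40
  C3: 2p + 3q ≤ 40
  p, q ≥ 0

Evaluate the objective at each vertex of the feasible region:
  z(0, 0) = 0
  z(10, 0) = -60
  z(5, 10) = -80  ←
  z(0, 13.33) = -66.67
The minimum is at p = 5, q = 10.

p = 5, q = 10, z = -80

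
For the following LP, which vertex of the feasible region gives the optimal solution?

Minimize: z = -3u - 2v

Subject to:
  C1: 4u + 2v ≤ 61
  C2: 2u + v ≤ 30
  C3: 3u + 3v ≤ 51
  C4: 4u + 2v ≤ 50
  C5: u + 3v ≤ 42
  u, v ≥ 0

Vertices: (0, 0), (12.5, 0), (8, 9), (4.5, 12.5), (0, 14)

Evaluate the objective at each vertex of the feasible region:
  z(0, 0) = 0
  z(12.5, 0) = -37.5
  z(8, 9) = -42  ←
  z(4.5, 12.5) = -38.5
  z(0, 14) = -28
The minimum is at u = 8, v = 9.

(8, 9)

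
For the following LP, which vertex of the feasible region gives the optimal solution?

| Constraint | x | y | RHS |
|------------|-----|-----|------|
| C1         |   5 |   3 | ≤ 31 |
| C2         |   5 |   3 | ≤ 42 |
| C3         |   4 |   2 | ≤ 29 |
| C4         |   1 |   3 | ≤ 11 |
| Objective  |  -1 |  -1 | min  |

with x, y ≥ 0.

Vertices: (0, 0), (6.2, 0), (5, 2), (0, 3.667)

Evaluate the objective at each vertex of the feasible region:
  z(0, 0) = 0
  z(6.2, 0) = -6.2
  z(5, 2) = -7  ←
  z(0, 3.667) = -3.667
The minimum is at x = 5, y = 2.

(5, 2)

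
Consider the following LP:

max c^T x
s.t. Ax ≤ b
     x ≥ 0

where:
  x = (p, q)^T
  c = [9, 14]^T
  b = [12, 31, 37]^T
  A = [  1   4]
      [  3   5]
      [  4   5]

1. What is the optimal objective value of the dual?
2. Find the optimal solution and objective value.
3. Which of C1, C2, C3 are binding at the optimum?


1. 86
2. p = 8, q = 1, z = 86
3. C1, C3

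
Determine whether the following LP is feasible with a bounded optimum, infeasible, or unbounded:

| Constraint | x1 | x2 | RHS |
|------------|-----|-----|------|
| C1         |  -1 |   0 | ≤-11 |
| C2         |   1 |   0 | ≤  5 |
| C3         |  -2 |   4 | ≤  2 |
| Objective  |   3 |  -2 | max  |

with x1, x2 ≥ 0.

Infeasible (no feasible solution exists)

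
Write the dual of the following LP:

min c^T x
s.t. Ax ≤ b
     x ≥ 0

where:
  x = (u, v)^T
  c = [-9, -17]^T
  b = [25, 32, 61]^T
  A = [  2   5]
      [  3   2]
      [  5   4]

Primal min cᵀx s.t. Ax ≤ b, x ≥ 0  →  Dual max −bᵀy s.t. Aᵀy ≥ −c, y ≥ 0.

Maximize: z = -25y1 - 32y2 - 61y3

Subject to:
  2y1 + 3y2 + 5y3 ≥ 9
  5y1 + 2y2 + 4y3 ≥ 17
  y1, y2, y3 ≥ 0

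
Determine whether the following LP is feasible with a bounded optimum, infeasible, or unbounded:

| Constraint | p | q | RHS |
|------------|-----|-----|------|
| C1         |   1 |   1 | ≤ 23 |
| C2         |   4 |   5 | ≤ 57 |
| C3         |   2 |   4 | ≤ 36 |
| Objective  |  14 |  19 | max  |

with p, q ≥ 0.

Feasible with a bounded optimal solution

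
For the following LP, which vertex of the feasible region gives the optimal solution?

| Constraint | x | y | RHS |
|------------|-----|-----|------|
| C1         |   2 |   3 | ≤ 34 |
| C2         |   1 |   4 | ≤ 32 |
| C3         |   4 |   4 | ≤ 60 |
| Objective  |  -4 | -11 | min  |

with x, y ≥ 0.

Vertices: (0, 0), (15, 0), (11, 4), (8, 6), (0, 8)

Evaluate the objective at each vertex of the feasible region:
  z(0, 0) = 0
  z(15, 0) = -60
  z(11, 4) = -88
  z(8, 6) = -98  ←
  z(0, 8) = -88
The minimum is at x = 8, y = 6.

(8, 6)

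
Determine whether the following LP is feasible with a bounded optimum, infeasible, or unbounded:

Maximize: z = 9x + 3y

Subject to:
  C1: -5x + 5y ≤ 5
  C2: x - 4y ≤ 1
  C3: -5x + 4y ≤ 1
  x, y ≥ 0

Unbounded (objective can increase without bound)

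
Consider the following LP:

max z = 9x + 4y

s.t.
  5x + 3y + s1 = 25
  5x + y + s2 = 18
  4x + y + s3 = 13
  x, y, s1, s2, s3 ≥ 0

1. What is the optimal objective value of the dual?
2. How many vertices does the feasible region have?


1. 38
2. 4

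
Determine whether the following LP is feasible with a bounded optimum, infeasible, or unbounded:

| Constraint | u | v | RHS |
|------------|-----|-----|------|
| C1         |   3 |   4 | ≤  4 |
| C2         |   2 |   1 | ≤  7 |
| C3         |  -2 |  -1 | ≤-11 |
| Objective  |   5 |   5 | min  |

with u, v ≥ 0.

Infeasible (no feasible solution exists)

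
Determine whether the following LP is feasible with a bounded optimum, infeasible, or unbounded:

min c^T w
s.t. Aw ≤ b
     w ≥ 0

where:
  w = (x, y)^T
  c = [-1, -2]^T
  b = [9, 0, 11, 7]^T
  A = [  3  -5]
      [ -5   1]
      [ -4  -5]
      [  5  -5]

Unbounded (objective can decrease without bound)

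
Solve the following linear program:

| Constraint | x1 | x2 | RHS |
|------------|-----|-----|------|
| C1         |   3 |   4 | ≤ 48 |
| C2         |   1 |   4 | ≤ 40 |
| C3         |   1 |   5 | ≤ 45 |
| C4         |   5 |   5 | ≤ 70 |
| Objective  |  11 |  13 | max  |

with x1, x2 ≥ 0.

Evaluate the objective at each vertex of the feasible region:
  z(0, 0) = 0
  z(14, 0) = 154
  z(8, 6) = 166  ←
  z(5.455, 7.909) = 162.8
  z(0, 9) = 117
The maximum is at x1 = 8, x2 = 6.

x1 = 8, x2 = 6, z = 166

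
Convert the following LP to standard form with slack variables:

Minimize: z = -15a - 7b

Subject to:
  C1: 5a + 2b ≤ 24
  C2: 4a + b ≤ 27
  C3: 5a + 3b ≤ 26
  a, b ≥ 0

min z = -15a - 7b

s.t.
  5a + 2b + s1 = 24
  4a + b + s2 = 27
  5a + 3b + s3 = 26
  a, b, s1, s2, s3 ≥ 0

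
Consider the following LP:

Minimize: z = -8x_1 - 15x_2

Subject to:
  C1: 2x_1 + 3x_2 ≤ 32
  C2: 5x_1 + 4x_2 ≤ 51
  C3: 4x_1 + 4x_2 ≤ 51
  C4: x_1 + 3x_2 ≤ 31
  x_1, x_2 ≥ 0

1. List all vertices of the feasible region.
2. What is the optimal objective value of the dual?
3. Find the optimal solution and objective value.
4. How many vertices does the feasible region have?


1. (0, 0), (10.2, 0), (3.571, 8.286), (1, 10), (0, 10.33)
2. -158
3. x_1 = 1, x_2 = 10, z = -158
4. 5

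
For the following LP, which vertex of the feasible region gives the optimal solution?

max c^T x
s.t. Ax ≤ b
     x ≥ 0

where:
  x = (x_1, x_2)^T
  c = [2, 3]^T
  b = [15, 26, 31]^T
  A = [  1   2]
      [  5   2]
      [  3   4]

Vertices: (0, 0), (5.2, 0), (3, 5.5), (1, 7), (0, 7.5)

Evaluate the objective at each vertex of the feasible region:
  z(0, 0) = 0
  z(5.2, 0) = 10.4
  z(3, 5.5) = 22.5
  z(1, 7) = 23  ←
  z(0, 7.5) = 22.5
The maximum is at x_1 = 1, x_2 = 7.

(1, 7)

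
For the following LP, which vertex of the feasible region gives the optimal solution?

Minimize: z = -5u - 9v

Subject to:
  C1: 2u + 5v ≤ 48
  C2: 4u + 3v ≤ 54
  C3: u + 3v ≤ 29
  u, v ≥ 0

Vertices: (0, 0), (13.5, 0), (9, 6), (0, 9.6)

Evaluate the objective at each vertex of the feasible region:
  z(0, 0) = 0
  z(13.5, 0) = -67.5
  z(9, 6) = -99  ←
  z(0, 9.6) = -86.4
The minimum is at u = 9, v = 6.

(9, 6)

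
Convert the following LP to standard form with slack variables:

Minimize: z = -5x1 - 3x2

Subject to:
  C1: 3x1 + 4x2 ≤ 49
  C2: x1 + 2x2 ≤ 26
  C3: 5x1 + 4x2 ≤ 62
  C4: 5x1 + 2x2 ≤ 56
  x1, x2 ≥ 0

min z = -5x1 - 3x2

s.t.
  3x1 + 4x2 + s1 = 49
  x1 + 2x2 + s2 = 26
  5x1 + 4x2 + s3 = 62
  5x1 + 2x2 + s4 = 56
  x1, x2, s1, s2, s3, s4 ≥ 0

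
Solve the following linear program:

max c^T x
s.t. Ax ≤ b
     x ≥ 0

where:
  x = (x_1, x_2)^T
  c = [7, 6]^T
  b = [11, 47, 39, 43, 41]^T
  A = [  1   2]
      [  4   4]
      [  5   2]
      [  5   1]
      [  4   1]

Evaluate the objective at each vertex of the feasible region:
  z(0, 0) = 0
  z(7.8, 0) = 54.6
  z(7, 2) = 61  ←
  z(0, 5.5) = 33
The maximum is at x_1 = 7, x_2 = 2.

x_1 = 7, x_2 = 2, z = 61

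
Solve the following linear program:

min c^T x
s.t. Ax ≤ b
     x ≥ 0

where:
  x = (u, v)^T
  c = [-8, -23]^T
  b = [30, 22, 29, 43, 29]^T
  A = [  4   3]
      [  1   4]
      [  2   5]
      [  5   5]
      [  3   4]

Evaluate the objective at each vertex of the feasible region:
  z(0, 0) = 0
  z(7.5, 0) = -60
  z(4.714, 3.714) = -123.1
  z(4.143, 4.143) = -128.4
  z(2, 5) = -131  ←
  z(0, 5.5) = -126.5
The minimum is at u = 2, v = 5.

u = 2, v = 5, z = -131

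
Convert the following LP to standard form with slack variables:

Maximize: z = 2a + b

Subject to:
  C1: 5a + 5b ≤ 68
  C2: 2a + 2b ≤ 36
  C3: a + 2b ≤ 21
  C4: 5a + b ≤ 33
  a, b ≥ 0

max z = 2a + b

s.t.
  5a + 5b + s1 = 68
  2a + 2b + s2 = 36
  a + 2b + s3 = 21
  5a + b + s4 = 33
  a, b, s1, s2, s3, s4 ≥ 0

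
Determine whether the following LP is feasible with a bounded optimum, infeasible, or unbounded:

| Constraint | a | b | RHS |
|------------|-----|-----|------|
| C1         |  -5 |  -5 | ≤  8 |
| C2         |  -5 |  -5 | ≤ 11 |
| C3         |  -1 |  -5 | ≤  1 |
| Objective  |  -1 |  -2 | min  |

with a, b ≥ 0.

Unbounded (objective can decrease without bound)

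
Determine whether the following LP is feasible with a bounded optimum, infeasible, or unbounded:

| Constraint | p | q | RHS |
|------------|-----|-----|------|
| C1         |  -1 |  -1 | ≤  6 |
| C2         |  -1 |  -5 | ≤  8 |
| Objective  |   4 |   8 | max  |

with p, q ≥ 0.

Unbounded (objective can increase without bound)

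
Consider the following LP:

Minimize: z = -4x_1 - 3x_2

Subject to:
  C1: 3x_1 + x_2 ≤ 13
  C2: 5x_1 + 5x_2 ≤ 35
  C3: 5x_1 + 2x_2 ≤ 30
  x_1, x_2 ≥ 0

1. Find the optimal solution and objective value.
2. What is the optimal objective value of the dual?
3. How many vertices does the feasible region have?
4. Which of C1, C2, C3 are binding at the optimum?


1. x_1 = 3, x_2 = 4, z = -24
2. -24
3. 4
4. C1, C2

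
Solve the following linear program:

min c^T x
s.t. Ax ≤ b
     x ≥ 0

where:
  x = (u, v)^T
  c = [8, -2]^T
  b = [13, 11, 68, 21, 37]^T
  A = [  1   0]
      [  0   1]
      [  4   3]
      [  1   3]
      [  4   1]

Evaluate the objective at each vertex of the feasible region:
  z(0, 0) = 0
  z(9.25, 0) = 74
  z(8.182, 4.273) = 56.91
  z(0, 7) = -14  ←
The minimum is at u = 0, v = 7.

u = 0, v = 7, z = -14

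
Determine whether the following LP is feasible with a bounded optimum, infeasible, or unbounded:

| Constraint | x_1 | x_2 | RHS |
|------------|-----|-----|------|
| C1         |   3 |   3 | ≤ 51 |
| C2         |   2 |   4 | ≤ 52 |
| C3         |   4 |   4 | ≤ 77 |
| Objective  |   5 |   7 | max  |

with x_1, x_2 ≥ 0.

Feasible with a bounded optimal solution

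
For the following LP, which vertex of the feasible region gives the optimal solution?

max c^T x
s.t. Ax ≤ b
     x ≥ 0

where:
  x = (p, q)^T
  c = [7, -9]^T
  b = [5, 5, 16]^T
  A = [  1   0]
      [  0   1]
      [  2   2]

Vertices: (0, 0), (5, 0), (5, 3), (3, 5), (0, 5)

Evaluate the objective at each vertex of the feasible region:
  z(0, 0) = 0
  z(5, 0) = 35  ←
  z(5, 3) = 8
  z(3, 5) = -24
  z(0, 5) = -45
The maximum is at p = 5, q = 0.

(5, 0)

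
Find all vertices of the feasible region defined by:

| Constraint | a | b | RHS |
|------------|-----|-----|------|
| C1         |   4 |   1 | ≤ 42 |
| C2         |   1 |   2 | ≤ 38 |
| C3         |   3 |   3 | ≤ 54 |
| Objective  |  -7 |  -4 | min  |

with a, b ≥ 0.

(0, 0), (10.5, 0), (8, 10), (0, 18)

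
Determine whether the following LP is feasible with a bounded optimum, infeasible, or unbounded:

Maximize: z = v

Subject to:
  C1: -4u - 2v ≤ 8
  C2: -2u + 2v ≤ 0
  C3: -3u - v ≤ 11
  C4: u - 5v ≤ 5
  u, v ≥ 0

Unbounded (objective can increase without bound)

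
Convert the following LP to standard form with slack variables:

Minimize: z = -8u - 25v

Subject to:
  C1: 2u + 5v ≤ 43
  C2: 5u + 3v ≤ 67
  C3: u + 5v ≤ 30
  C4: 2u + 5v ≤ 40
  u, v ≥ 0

min z = -8u - 25v

s.t.
  2u + 5v + s1 = 43
  5u + 3v + s2 = 67
  u + 5v + s3 = 30
  2u + 5v + s4 = 40
  u, v, s1, s2, s3, s4 ≥ 0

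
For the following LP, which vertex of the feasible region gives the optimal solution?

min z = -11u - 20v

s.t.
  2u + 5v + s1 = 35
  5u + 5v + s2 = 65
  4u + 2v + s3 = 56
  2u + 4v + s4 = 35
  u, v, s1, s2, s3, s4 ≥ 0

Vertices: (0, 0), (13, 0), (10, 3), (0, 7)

Evaluate the objective at each vertex of the feasible region:
  z(0, 0) = 0
  z(13, 0) = -143
  z(10, 3) = -170  ←
  z(0, 7) = -140
The minimum is at u = 10, v = 3.

(10, 3)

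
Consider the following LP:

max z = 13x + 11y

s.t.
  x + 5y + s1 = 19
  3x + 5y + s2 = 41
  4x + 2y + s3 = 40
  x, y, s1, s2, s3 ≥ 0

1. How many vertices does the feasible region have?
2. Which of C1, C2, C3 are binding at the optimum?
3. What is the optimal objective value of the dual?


1. 4
2. C1, C3
3. 139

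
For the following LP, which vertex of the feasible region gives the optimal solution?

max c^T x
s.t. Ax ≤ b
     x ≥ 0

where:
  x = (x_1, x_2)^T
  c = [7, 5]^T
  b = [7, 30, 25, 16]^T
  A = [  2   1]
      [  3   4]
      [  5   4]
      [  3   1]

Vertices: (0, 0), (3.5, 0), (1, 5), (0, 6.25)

Evaluate the objective at each vertex of the feasible region:
  z(0, 0) = 0
  z(3.5, 0) = 24.5
  z(1, 5) = 32  ←
  z(0, 6.25) = 31.25
The maximum is at x_1 = 1, x_2 = 5.

(1, 5)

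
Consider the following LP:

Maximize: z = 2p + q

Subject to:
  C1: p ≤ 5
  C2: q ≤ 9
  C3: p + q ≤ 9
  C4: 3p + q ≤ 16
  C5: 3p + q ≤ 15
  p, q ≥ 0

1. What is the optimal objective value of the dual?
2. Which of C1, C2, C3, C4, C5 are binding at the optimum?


1. 12
2. C3, C5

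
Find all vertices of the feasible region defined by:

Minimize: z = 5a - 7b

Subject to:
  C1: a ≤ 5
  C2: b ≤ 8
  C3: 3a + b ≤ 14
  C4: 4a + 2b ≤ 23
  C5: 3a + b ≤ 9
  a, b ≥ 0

(0, 0), (3, 0), (0.3333, 8), (0, 8)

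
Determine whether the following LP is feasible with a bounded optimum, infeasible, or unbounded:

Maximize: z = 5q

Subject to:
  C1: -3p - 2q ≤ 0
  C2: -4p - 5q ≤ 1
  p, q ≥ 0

Unbounded (objective can increase without bound)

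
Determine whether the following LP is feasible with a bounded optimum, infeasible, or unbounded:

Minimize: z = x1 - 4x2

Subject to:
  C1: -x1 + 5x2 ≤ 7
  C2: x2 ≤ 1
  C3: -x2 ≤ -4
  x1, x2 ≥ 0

Infeasible (no feasible solution exists)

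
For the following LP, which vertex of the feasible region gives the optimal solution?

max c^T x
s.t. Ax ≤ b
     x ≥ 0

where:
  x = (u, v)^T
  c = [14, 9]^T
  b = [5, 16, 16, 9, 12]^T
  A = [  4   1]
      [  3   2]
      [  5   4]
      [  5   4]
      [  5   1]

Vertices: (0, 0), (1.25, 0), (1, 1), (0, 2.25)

Evaluate the objective at each vertex of the feasible region:
  z(0, 0) = 0
  z(1.25, 0) = 17.5
  z(1, 1) = 23  ←
  z(0, 2.25) = 20.25
The maximum is at u = 1, v = 1.

(1, 1)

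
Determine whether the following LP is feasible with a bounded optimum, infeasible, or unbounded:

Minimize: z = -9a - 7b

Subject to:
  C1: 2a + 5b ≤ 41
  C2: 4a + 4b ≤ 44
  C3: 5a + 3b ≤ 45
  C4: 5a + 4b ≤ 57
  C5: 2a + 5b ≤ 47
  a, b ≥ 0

Feasible with a bounded optimal solution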